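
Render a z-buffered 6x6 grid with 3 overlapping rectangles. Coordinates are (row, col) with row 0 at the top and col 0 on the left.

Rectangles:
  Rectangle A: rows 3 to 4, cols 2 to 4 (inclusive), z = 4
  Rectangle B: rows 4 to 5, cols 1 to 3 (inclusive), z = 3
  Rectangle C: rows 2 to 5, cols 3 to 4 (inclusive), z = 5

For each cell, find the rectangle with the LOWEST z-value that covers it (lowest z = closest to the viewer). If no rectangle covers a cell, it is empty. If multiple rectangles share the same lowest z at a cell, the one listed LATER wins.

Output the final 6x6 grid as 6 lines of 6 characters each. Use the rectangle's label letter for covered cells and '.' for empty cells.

......
......
...CC.
..AAA.
.BBBA.
.BBBC.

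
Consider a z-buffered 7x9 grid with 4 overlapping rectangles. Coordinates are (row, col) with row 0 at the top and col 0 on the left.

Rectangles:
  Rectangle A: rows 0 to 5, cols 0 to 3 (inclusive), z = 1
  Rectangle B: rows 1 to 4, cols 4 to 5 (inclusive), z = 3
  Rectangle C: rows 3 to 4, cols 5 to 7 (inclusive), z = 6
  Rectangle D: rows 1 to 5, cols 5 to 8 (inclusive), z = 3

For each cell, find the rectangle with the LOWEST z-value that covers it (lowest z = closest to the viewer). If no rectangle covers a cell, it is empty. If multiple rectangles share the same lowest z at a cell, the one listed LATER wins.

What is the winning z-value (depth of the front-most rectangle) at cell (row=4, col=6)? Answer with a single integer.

Answer: 3

Derivation:
Check cell (4,6):
  A: rows 0-5 cols 0-3 -> outside (col miss)
  B: rows 1-4 cols 4-5 -> outside (col miss)
  C: rows 3-4 cols 5-7 z=6 -> covers; best now C (z=6)
  D: rows 1-5 cols 5-8 z=3 -> covers; best now D (z=3)
Winner: D at z=3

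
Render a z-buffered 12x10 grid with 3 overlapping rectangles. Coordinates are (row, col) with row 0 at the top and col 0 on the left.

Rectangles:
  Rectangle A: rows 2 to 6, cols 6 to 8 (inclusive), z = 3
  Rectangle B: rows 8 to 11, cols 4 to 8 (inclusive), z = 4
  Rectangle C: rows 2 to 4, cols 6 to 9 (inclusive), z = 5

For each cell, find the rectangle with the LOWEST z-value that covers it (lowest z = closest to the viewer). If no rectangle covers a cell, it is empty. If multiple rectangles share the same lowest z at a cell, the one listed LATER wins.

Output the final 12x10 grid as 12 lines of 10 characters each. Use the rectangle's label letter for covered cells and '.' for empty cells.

..........
..........
......AAAC
......AAAC
......AAAC
......AAA.
......AAA.
..........
....BBBBB.
....BBBBB.
....BBBBB.
....BBBBB.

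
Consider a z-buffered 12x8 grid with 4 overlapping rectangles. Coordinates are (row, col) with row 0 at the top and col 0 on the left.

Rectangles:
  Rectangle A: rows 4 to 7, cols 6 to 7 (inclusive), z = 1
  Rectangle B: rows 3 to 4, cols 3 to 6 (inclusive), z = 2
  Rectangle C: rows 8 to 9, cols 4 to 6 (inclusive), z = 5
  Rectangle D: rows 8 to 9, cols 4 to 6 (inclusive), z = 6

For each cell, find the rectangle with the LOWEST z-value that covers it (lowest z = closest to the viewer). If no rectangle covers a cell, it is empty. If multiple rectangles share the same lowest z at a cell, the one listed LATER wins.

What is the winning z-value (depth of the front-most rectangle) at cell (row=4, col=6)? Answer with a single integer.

Check cell (4,6):
  A: rows 4-7 cols 6-7 z=1 -> covers; best now A (z=1)
  B: rows 3-4 cols 3-6 z=2 -> covers; best now A (z=1)
  C: rows 8-9 cols 4-6 -> outside (row miss)
  D: rows 8-9 cols 4-6 -> outside (row miss)
Winner: A at z=1

Answer: 1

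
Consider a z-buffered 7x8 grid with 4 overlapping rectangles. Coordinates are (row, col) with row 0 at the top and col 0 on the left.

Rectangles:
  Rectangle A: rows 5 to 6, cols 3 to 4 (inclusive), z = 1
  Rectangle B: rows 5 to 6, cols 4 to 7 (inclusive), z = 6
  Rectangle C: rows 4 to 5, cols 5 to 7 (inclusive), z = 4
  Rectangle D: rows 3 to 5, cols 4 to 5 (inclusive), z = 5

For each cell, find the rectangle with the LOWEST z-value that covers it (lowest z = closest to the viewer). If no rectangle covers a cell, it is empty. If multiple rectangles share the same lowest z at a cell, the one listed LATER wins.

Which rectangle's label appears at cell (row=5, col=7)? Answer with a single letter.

Answer: C

Derivation:
Check cell (5,7):
  A: rows 5-6 cols 3-4 -> outside (col miss)
  B: rows 5-6 cols 4-7 z=6 -> covers; best now B (z=6)
  C: rows 4-5 cols 5-7 z=4 -> covers; best now C (z=4)
  D: rows 3-5 cols 4-5 -> outside (col miss)
Winner: C at z=4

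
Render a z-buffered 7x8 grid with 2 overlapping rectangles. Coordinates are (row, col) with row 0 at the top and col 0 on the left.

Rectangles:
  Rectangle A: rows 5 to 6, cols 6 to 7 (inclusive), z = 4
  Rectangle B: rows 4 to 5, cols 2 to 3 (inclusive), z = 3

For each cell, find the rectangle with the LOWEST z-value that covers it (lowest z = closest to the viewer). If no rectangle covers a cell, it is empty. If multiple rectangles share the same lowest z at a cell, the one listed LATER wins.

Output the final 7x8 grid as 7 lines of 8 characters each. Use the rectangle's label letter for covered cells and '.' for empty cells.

........
........
........
........
..BB....
..BB..AA
......AA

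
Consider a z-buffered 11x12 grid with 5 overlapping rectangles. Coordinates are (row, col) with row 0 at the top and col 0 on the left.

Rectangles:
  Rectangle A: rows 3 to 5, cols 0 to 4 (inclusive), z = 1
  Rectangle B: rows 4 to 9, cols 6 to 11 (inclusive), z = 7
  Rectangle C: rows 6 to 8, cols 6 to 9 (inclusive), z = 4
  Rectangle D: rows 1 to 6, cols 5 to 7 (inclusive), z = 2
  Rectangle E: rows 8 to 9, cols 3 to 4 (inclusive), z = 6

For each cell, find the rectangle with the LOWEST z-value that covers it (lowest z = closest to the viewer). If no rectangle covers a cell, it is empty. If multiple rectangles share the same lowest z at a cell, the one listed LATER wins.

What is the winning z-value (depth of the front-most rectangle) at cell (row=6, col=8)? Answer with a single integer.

Check cell (6,8):
  A: rows 3-5 cols 0-4 -> outside (row miss)
  B: rows 4-9 cols 6-11 z=7 -> covers; best now B (z=7)
  C: rows 6-8 cols 6-9 z=4 -> covers; best now C (z=4)
  D: rows 1-6 cols 5-7 -> outside (col miss)
  E: rows 8-9 cols 3-4 -> outside (row miss)
Winner: C at z=4

Answer: 4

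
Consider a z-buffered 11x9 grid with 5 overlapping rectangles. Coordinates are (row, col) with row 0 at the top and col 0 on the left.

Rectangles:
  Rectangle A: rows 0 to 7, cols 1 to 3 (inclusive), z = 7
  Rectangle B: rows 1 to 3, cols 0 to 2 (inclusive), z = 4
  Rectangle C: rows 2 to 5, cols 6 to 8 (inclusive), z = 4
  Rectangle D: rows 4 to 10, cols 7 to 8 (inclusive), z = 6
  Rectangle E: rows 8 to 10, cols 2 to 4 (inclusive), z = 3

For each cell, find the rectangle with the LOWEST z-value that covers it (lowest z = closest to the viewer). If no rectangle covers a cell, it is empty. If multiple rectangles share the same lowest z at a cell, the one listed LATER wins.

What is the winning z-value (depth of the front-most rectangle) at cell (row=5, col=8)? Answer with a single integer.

Answer: 4

Derivation:
Check cell (5,8):
  A: rows 0-7 cols 1-3 -> outside (col miss)
  B: rows 1-3 cols 0-2 -> outside (row miss)
  C: rows 2-5 cols 6-8 z=4 -> covers; best now C (z=4)
  D: rows 4-10 cols 7-8 z=6 -> covers; best now C (z=4)
  E: rows 8-10 cols 2-4 -> outside (row miss)
Winner: C at z=4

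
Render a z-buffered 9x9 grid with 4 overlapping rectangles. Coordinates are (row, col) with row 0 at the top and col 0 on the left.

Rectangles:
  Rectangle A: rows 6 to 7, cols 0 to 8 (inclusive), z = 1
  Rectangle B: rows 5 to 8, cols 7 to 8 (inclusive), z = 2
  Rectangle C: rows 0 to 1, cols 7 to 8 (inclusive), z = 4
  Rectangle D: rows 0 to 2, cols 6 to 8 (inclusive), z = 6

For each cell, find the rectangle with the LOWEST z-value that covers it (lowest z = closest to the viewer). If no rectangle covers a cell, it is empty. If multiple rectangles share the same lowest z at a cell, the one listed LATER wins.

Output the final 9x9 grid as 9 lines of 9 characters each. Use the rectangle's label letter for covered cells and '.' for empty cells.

......DCC
......DCC
......DDD
.........
.........
.......BB
AAAAAAAAA
AAAAAAAAA
.......BB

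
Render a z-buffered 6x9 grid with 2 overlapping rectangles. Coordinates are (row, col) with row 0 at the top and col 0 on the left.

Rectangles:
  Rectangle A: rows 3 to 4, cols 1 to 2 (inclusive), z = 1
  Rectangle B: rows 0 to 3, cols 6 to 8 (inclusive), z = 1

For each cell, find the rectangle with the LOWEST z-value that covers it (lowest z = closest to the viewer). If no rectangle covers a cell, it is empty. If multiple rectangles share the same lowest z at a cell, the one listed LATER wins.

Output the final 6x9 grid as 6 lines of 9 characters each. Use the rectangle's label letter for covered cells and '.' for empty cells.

......BBB
......BBB
......BBB
.AA...BBB
.AA......
.........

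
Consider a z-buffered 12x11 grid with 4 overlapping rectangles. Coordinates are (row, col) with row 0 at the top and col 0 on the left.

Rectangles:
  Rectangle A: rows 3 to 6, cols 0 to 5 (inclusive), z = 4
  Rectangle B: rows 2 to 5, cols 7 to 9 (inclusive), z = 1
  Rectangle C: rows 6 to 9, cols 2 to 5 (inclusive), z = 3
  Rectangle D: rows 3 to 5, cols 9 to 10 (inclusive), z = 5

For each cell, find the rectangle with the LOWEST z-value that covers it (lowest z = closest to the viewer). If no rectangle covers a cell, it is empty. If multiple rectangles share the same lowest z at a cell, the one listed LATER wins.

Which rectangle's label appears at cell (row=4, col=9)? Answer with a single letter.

Check cell (4,9):
  A: rows 3-6 cols 0-5 -> outside (col miss)
  B: rows 2-5 cols 7-9 z=1 -> covers; best now B (z=1)
  C: rows 6-9 cols 2-5 -> outside (row miss)
  D: rows 3-5 cols 9-10 z=5 -> covers; best now B (z=1)
Winner: B at z=1

Answer: B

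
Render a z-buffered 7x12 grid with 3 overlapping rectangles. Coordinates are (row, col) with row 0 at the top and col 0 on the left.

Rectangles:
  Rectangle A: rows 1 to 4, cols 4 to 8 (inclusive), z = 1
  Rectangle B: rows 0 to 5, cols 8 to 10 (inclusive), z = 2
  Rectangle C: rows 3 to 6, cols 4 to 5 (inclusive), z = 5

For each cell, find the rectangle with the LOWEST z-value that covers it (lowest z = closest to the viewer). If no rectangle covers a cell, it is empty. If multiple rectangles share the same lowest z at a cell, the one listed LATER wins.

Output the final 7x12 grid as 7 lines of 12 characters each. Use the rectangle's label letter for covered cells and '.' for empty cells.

........BBB.
....AAAAABB.
....AAAAABB.
....AAAAABB.
....AAAAABB.
....CC..BBB.
....CC......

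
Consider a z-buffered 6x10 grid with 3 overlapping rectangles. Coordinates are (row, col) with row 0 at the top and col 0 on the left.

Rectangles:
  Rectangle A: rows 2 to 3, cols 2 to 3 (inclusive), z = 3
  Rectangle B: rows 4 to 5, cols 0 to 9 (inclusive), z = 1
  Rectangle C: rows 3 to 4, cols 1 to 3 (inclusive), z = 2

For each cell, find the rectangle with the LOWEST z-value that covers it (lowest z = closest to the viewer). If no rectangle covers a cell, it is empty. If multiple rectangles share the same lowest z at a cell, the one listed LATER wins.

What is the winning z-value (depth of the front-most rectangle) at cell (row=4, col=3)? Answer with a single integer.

Check cell (4,3):
  A: rows 2-3 cols 2-3 -> outside (row miss)
  B: rows 4-5 cols 0-9 z=1 -> covers; best now B (z=1)
  C: rows 3-4 cols 1-3 z=2 -> covers; best now B (z=1)
Winner: B at z=1

Answer: 1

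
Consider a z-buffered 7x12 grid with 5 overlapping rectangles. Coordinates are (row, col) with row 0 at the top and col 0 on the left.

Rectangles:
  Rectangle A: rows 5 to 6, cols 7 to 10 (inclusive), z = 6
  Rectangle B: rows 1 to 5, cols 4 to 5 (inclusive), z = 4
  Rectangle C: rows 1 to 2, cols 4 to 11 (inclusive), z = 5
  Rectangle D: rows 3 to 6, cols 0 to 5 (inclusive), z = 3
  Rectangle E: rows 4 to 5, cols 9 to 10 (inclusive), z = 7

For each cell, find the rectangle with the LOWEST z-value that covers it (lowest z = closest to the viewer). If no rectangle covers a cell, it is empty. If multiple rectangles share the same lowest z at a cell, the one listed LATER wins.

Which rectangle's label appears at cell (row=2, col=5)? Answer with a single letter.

Answer: B

Derivation:
Check cell (2,5):
  A: rows 5-6 cols 7-10 -> outside (row miss)
  B: rows 1-5 cols 4-5 z=4 -> covers; best now B (z=4)
  C: rows 1-2 cols 4-11 z=5 -> covers; best now B (z=4)
  D: rows 3-6 cols 0-5 -> outside (row miss)
  E: rows 4-5 cols 9-10 -> outside (row miss)
Winner: B at z=4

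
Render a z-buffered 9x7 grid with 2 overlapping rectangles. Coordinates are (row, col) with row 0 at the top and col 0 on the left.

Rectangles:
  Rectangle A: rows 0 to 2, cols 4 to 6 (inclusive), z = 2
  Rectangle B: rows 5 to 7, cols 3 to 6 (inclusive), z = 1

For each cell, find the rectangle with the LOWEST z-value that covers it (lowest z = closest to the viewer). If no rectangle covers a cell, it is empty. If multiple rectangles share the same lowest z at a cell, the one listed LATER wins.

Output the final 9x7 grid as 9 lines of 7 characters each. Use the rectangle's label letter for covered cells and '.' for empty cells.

....AAA
....AAA
....AAA
.......
.......
...BBBB
...BBBB
...BBBB
.......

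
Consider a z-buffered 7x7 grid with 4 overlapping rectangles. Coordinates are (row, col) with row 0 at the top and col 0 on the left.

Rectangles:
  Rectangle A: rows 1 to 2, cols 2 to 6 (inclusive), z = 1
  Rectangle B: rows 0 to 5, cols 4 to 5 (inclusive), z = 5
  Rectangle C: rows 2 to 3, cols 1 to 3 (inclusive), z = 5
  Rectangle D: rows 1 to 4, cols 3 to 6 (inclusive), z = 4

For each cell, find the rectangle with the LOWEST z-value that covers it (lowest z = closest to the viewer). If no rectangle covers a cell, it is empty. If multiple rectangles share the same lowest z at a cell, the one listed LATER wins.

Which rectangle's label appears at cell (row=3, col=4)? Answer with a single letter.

Answer: D

Derivation:
Check cell (3,4):
  A: rows 1-2 cols 2-6 -> outside (row miss)
  B: rows 0-5 cols 4-5 z=5 -> covers; best now B (z=5)
  C: rows 2-3 cols 1-3 -> outside (col miss)
  D: rows 1-4 cols 3-6 z=4 -> covers; best now D (z=4)
Winner: D at z=4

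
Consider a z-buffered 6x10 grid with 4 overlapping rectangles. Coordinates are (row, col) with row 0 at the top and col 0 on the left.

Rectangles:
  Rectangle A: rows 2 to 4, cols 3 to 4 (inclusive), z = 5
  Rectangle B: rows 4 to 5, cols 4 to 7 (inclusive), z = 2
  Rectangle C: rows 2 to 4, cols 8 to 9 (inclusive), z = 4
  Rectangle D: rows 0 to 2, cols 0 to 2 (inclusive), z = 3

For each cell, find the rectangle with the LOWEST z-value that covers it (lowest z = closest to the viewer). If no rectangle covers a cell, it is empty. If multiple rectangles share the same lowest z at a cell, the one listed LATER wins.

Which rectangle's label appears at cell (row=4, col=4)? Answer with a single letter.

Check cell (4,4):
  A: rows 2-4 cols 3-4 z=5 -> covers; best now A (z=5)
  B: rows 4-5 cols 4-7 z=2 -> covers; best now B (z=2)
  C: rows 2-4 cols 8-9 -> outside (col miss)
  D: rows 0-2 cols 0-2 -> outside (row miss)
Winner: B at z=2

Answer: B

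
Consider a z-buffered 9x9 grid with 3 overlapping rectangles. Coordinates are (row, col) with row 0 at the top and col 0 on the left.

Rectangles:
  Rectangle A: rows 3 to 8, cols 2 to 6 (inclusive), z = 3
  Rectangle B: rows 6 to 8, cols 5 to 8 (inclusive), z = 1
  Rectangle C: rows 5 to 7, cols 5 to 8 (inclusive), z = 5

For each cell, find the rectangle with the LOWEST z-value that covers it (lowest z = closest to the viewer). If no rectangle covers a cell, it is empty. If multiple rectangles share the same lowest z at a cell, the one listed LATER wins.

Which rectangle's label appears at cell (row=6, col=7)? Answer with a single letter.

Answer: B

Derivation:
Check cell (6,7):
  A: rows 3-8 cols 2-6 -> outside (col miss)
  B: rows 6-8 cols 5-8 z=1 -> covers; best now B (z=1)
  C: rows 5-7 cols 5-8 z=5 -> covers; best now B (z=1)
Winner: B at z=1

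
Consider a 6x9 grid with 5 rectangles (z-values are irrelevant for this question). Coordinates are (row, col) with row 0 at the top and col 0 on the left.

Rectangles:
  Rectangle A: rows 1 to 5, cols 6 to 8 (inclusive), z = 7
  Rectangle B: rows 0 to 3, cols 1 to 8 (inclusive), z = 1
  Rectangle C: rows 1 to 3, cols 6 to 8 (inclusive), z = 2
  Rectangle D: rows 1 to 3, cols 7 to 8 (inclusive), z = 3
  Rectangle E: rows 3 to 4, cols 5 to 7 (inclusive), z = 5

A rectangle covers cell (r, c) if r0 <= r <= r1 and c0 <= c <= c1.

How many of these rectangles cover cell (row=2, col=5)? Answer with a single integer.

Check cell (2,5):
  A: rows 1-5 cols 6-8 -> outside (col miss)
  B: rows 0-3 cols 1-8 -> covers
  C: rows 1-3 cols 6-8 -> outside (col miss)
  D: rows 1-3 cols 7-8 -> outside (col miss)
  E: rows 3-4 cols 5-7 -> outside (row miss)
Count covering = 1

Answer: 1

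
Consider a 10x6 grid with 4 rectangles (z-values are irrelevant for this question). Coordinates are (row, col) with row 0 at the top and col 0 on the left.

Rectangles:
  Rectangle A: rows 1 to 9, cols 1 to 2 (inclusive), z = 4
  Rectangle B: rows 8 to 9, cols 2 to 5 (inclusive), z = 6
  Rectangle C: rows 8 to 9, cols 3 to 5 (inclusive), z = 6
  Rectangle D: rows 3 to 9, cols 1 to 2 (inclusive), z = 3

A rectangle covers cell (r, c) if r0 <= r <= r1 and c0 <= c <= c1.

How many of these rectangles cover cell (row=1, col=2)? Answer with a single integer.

Check cell (1,2):
  A: rows 1-9 cols 1-2 -> covers
  B: rows 8-9 cols 2-5 -> outside (row miss)
  C: rows 8-9 cols 3-5 -> outside (row miss)
  D: rows 3-9 cols 1-2 -> outside (row miss)
Count covering = 1

Answer: 1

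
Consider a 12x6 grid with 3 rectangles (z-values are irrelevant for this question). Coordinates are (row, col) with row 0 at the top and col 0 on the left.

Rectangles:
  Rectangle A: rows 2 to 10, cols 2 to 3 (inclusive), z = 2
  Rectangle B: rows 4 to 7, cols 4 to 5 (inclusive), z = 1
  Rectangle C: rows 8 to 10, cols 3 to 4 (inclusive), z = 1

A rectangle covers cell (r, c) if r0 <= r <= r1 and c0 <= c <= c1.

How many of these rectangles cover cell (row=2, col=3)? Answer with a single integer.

Answer: 1

Derivation:
Check cell (2,3):
  A: rows 2-10 cols 2-3 -> covers
  B: rows 4-7 cols 4-5 -> outside (row miss)
  C: rows 8-10 cols 3-4 -> outside (row miss)
Count covering = 1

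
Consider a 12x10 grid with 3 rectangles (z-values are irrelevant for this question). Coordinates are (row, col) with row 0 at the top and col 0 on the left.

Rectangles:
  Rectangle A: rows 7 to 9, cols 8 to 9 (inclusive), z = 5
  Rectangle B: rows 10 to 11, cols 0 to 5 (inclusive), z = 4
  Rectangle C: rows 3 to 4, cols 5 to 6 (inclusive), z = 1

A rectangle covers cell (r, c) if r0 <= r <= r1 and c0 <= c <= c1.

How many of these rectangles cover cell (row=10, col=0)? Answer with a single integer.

Check cell (10,0):
  A: rows 7-9 cols 8-9 -> outside (row miss)
  B: rows 10-11 cols 0-5 -> covers
  C: rows 3-4 cols 5-6 -> outside (row miss)
Count covering = 1

Answer: 1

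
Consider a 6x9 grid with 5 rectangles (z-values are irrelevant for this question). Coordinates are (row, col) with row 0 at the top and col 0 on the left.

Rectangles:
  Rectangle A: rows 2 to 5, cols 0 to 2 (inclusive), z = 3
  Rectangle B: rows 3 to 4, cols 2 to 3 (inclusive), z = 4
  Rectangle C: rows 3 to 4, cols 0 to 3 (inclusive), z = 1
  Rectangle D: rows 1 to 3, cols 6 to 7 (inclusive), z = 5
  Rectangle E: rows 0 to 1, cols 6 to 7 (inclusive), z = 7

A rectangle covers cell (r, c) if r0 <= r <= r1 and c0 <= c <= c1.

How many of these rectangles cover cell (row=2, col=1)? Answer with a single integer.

Answer: 1

Derivation:
Check cell (2,1):
  A: rows 2-5 cols 0-2 -> covers
  B: rows 3-4 cols 2-3 -> outside (row miss)
  C: rows 3-4 cols 0-3 -> outside (row miss)
  D: rows 1-3 cols 6-7 -> outside (col miss)
  E: rows 0-1 cols 6-7 -> outside (row miss)
Count covering = 1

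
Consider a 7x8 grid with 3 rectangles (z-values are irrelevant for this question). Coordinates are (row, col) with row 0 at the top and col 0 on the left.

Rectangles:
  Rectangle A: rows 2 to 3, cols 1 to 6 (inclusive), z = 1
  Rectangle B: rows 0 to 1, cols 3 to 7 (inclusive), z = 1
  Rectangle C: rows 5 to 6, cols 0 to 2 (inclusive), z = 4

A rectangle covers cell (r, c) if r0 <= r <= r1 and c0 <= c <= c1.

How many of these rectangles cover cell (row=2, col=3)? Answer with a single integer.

Check cell (2,3):
  A: rows 2-3 cols 1-6 -> covers
  B: rows 0-1 cols 3-7 -> outside (row miss)
  C: rows 5-6 cols 0-2 -> outside (row miss)
Count covering = 1

Answer: 1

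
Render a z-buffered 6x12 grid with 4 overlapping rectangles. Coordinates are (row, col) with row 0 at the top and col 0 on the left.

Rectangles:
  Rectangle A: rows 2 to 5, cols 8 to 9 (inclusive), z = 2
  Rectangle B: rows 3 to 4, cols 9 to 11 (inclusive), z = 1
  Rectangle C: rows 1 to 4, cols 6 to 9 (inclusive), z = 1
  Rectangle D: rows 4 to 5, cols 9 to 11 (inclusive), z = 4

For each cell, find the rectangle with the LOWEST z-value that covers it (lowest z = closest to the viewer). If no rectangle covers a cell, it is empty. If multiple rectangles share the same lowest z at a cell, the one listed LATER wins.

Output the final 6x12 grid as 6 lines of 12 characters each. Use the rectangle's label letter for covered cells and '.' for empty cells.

............
......CCCC..
......CCCC..
......CCCCBB
......CCCCBB
........AADD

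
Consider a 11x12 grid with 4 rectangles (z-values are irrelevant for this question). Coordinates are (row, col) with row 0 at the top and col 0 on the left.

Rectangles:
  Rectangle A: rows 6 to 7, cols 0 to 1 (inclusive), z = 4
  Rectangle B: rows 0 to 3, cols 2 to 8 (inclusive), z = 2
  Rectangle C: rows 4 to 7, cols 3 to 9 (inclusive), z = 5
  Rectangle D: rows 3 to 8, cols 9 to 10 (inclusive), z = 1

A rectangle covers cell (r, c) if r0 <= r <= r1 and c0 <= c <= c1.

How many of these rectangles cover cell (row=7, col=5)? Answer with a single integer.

Answer: 1

Derivation:
Check cell (7,5):
  A: rows 6-7 cols 0-1 -> outside (col miss)
  B: rows 0-3 cols 2-8 -> outside (row miss)
  C: rows 4-7 cols 3-9 -> covers
  D: rows 3-8 cols 9-10 -> outside (col miss)
Count covering = 1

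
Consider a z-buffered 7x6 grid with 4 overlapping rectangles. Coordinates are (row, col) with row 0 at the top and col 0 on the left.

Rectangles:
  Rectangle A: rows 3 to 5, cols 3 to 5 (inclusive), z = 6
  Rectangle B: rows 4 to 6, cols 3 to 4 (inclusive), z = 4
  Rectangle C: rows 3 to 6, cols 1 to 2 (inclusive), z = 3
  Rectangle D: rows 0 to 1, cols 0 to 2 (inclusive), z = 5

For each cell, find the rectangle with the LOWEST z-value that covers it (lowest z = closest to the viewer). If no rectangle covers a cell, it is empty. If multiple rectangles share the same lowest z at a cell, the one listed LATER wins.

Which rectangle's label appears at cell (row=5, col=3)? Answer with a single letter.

Answer: B

Derivation:
Check cell (5,3):
  A: rows 3-5 cols 3-5 z=6 -> covers; best now A (z=6)
  B: rows 4-6 cols 3-4 z=4 -> covers; best now B (z=4)
  C: rows 3-6 cols 1-2 -> outside (col miss)
  D: rows 0-1 cols 0-2 -> outside (row miss)
Winner: B at z=4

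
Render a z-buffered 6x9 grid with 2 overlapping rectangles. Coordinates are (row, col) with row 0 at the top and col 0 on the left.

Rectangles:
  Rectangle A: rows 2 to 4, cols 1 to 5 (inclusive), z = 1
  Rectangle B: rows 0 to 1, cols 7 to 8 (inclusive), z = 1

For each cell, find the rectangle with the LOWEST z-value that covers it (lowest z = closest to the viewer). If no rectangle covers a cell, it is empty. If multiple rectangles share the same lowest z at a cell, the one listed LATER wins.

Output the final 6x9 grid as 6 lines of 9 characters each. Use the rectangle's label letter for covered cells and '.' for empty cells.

.......BB
.......BB
.AAAAA...
.AAAAA...
.AAAAA...
.........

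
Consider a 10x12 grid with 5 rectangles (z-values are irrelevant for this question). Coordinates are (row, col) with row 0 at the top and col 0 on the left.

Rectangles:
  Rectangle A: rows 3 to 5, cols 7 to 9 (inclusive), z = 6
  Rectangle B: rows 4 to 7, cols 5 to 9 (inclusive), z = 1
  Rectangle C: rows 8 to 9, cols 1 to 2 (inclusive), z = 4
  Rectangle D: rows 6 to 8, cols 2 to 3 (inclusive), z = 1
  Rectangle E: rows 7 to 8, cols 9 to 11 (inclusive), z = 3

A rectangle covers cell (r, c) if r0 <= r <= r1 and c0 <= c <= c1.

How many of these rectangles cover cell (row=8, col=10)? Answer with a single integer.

Check cell (8,10):
  A: rows 3-5 cols 7-9 -> outside (row miss)
  B: rows 4-7 cols 5-9 -> outside (row miss)
  C: rows 8-9 cols 1-2 -> outside (col miss)
  D: rows 6-8 cols 2-3 -> outside (col miss)
  E: rows 7-8 cols 9-11 -> covers
Count covering = 1

Answer: 1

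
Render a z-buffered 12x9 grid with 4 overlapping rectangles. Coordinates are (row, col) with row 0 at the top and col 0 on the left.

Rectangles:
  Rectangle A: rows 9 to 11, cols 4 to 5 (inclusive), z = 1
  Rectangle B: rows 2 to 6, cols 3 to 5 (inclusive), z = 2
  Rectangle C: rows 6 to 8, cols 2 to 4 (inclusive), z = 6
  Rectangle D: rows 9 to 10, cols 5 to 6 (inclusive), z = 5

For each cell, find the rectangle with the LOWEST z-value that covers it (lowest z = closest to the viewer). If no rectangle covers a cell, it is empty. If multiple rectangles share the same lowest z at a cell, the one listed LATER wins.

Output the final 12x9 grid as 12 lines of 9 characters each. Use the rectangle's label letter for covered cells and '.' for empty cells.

.........
.........
...BBB...
...BBB...
...BBB...
...BBB...
..CBBB...
..CCC....
..CCC....
....AAD..
....AAD..
....AA...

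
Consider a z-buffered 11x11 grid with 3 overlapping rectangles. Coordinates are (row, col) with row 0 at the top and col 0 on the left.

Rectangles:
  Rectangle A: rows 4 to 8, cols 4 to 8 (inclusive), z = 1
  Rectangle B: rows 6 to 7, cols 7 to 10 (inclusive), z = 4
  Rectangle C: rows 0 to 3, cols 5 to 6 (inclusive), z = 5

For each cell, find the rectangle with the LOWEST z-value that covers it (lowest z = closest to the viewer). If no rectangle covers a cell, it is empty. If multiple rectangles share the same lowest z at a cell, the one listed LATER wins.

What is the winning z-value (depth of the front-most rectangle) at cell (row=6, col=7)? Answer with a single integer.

Answer: 1

Derivation:
Check cell (6,7):
  A: rows 4-8 cols 4-8 z=1 -> covers; best now A (z=1)
  B: rows 6-7 cols 7-10 z=4 -> covers; best now A (z=1)
  C: rows 0-3 cols 5-6 -> outside (row miss)
Winner: A at z=1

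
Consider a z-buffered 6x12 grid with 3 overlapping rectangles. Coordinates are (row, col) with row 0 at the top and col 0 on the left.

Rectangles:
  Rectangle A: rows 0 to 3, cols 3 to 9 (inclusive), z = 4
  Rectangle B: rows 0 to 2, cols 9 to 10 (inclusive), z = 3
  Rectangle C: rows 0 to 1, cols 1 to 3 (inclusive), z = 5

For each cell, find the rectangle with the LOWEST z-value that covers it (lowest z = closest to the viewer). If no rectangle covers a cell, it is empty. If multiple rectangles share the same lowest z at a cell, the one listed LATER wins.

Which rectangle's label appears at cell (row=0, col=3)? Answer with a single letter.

Check cell (0,3):
  A: rows 0-3 cols 3-9 z=4 -> covers; best now A (z=4)
  B: rows 0-2 cols 9-10 -> outside (col miss)
  C: rows 0-1 cols 1-3 z=5 -> covers; best now A (z=4)
Winner: A at z=4

Answer: A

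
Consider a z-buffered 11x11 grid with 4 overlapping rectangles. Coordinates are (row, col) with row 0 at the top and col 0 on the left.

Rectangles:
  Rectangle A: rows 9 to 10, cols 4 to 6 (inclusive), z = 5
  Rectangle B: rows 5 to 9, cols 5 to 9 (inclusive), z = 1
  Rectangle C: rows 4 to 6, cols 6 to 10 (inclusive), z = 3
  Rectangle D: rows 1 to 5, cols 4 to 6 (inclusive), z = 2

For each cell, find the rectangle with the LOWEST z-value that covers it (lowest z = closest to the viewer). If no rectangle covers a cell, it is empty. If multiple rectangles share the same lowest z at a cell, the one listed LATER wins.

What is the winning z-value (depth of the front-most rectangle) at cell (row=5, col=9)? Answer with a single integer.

Answer: 1

Derivation:
Check cell (5,9):
  A: rows 9-10 cols 4-6 -> outside (row miss)
  B: rows 5-9 cols 5-9 z=1 -> covers; best now B (z=1)
  C: rows 4-6 cols 6-10 z=3 -> covers; best now B (z=1)
  D: rows 1-5 cols 4-6 -> outside (col miss)
Winner: B at z=1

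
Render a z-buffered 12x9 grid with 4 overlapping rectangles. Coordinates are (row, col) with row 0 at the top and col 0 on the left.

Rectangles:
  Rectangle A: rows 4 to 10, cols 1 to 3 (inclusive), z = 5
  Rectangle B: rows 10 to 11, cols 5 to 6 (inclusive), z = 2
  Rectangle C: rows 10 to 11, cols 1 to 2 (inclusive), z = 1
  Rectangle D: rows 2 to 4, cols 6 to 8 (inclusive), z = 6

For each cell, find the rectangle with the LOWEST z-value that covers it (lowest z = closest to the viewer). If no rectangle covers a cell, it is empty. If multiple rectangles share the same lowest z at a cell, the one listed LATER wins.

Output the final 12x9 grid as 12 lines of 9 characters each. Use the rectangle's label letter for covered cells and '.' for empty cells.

.........
.........
......DDD
......DDD
.AAA..DDD
.AAA.....
.AAA.....
.AAA.....
.AAA.....
.AAA.....
.CCA.BB..
.CC..BB..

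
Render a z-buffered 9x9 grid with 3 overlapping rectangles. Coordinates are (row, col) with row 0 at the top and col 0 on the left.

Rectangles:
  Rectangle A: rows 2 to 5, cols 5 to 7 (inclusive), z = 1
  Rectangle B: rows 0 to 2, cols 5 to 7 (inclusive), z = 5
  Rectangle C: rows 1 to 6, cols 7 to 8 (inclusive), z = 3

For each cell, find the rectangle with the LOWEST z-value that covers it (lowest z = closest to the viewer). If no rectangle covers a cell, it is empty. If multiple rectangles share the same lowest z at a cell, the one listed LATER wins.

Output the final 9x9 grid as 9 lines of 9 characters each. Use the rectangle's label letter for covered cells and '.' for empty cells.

.....BBB.
.....BBCC
.....AAAC
.....AAAC
.....AAAC
.....AAAC
.......CC
.........
.........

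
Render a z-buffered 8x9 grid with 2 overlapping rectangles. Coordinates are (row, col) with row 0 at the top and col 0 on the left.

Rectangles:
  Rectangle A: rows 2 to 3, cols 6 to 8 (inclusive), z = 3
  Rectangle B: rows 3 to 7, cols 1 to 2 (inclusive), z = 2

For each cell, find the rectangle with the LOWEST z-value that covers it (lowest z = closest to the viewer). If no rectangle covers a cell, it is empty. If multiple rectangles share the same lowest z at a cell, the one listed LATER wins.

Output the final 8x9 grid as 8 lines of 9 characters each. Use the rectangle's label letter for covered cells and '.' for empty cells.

.........
.........
......AAA
.BB...AAA
.BB......
.BB......
.BB......
.BB......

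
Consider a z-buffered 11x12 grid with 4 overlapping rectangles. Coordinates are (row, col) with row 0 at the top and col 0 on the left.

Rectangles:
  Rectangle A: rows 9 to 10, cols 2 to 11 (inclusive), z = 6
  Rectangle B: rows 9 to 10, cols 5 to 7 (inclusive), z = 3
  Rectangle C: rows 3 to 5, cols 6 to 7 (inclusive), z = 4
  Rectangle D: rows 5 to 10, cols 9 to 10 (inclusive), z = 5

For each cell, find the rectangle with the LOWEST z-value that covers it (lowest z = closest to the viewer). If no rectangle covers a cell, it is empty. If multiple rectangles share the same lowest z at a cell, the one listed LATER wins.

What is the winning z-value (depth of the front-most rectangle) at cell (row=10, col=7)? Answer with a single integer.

Answer: 3

Derivation:
Check cell (10,7):
  A: rows 9-10 cols 2-11 z=6 -> covers; best now A (z=6)
  B: rows 9-10 cols 5-7 z=3 -> covers; best now B (z=3)
  C: rows 3-5 cols 6-7 -> outside (row miss)
  D: rows 5-10 cols 9-10 -> outside (col miss)
Winner: B at z=3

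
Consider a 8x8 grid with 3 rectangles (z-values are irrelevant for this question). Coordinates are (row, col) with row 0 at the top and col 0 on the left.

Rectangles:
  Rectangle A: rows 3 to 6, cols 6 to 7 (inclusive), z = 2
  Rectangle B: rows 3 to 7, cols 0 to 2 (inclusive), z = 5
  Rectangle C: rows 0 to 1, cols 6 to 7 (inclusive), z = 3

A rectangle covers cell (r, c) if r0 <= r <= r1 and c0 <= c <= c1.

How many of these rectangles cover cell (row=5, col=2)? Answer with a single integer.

Answer: 1

Derivation:
Check cell (5,2):
  A: rows 3-6 cols 6-7 -> outside (col miss)
  B: rows 3-7 cols 0-2 -> covers
  C: rows 0-1 cols 6-7 -> outside (row miss)
Count covering = 1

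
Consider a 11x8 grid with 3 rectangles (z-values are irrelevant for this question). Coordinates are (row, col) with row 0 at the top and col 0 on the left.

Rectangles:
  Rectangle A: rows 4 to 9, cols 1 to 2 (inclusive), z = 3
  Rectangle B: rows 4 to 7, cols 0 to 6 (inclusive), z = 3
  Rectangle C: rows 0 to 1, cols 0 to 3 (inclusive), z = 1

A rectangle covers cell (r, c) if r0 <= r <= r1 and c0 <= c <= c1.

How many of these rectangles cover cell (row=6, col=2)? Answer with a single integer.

Check cell (6,2):
  A: rows 4-9 cols 1-2 -> covers
  B: rows 4-7 cols 0-6 -> covers
  C: rows 0-1 cols 0-3 -> outside (row miss)
Count covering = 2

Answer: 2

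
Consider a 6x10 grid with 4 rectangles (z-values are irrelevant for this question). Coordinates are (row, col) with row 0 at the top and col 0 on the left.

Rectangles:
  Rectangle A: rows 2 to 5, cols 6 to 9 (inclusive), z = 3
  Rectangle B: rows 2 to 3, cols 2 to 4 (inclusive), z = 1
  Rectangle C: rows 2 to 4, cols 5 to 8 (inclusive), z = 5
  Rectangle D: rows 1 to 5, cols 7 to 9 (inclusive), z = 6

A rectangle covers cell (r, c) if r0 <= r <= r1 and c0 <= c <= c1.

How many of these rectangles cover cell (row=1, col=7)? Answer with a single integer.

Answer: 1

Derivation:
Check cell (1,7):
  A: rows 2-5 cols 6-9 -> outside (row miss)
  B: rows 2-3 cols 2-4 -> outside (row miss)
  C: rows 2-4 cols 5-8 -> outside (row miss)
  D: rows 1-5 cols 7-9 -> covers
Count covering = 1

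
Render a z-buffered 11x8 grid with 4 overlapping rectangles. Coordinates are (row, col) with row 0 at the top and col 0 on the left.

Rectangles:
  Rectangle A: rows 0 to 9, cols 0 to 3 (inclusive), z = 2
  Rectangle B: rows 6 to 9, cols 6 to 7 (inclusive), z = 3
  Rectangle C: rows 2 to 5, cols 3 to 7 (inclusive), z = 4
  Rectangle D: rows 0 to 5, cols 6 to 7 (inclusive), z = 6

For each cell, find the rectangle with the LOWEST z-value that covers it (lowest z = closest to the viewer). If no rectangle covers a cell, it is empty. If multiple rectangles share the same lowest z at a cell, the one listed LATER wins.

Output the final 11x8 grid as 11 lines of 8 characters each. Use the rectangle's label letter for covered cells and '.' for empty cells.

AAAA..DD
AAAA..DD
AAAACCCC
AAAACCCC
AAAACCCC
AAAACCCC
AAAA..BB
AAAA..BB
AAAA..BB
AAAA..BB
........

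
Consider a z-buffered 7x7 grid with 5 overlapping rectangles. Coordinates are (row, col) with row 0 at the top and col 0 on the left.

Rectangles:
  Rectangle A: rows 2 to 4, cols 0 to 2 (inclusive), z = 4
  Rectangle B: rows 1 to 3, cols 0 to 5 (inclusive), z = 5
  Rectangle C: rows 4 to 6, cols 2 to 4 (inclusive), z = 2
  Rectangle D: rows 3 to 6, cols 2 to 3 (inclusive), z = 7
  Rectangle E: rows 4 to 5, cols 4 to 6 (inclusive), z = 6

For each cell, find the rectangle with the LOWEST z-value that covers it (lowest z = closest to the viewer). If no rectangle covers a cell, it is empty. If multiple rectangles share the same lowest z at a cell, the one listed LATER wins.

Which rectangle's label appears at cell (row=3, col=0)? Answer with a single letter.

Answer: A

Derivation:
Check cell (3,0):
  A: rows 2-4 cols 0-2 z=4 -> covers; best now A (z=4)
  B: rows 1-3 cols 0-5 z=5 -> covers; best now A (z=4)
  C: rows 4-6 cols 2-4 -> outside (row miss)
  D: rows 3-6 cols 2-3 -> outside (col miss)
  E: rows 4-5 cols 4-6 -> outside (row miss)
Winner: A at z=4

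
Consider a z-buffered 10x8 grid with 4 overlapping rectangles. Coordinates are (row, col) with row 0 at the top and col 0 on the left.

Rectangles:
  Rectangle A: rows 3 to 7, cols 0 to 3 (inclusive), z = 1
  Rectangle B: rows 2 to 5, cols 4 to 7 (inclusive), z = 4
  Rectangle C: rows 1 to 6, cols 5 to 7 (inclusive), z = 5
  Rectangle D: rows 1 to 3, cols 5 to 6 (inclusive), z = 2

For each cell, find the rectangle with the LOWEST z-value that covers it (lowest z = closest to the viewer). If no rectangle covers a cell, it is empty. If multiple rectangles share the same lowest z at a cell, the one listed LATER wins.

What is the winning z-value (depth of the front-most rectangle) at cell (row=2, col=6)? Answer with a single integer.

Check cell (2,6):
  A: rows 3-7 cols 0-3 -> outside (row miss)
  B: rows 2-5 cols 4-7 z=4 -> covers; best now B (z=4)
  C: rows 1-6 cols 5-7 z=5 -> covers; best now B (z=4)
  D: rows 1-3 cols 5-6 z=2 -> covers; best now D (z=2)
Winner: D at z=2

Answer: 2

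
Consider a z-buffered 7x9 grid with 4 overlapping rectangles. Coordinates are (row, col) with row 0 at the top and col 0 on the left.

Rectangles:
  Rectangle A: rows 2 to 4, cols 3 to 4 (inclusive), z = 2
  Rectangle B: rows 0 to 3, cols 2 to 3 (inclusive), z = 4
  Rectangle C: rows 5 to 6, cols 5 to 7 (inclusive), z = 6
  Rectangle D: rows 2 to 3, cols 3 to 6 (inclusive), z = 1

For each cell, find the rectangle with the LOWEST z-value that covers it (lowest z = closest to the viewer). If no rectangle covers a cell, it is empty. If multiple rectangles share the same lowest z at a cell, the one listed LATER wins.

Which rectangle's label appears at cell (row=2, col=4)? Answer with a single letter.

Check cell (2,4):
  A: rows 2-4 cols 3-4 z=2 -> covers; best now A (z=2)
  B: rows 0-3 cols 2-3 -> outside (col miss)
  C: rows 5-6 cols 5-7 -> outside (row miss)
  D: rows 2-3 cols 3-6 z=1 -> covers; best now D (z=1)
Winner: D at z=1

Answer: D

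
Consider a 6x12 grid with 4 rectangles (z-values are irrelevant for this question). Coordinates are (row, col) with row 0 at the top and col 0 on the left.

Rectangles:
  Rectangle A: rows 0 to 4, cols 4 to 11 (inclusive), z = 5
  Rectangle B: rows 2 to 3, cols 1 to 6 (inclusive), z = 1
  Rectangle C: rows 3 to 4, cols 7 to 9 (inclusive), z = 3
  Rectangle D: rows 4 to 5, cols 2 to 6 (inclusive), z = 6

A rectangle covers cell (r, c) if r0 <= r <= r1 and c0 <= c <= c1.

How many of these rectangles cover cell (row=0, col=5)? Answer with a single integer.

Check cell (0,5):
  A: rows 0-4 cols 4-11 -> covers
  B: rows 2-3 cols 1-6 -> outside (row miss)
  C: rows 3-4 cols 7-9 -> outside (row miss)
  D: rows 4-5 cols 2-6 -> outside (row miss)
Count covering = 1

Answer: 1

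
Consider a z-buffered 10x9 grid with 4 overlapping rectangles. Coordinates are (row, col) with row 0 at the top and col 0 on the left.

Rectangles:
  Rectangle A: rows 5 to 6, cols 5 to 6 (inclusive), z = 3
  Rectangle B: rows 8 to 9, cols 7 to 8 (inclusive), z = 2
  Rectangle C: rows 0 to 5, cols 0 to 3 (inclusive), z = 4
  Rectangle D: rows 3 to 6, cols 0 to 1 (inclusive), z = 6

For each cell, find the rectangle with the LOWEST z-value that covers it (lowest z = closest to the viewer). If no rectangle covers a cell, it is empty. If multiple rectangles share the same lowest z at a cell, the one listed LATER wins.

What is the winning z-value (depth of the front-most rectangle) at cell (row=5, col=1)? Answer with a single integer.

Check cell (5,1):
  A: rows 5-6 cols 5-6 -> outside (col miss)
  B: rows 8-9 cols 7-8 -> outside (row miss)
  C: rows 0-5 cols 0-3 z=4 -> covers; best now C (z=4)
  D: rows 3-6 cols 0-1 z=6 -> covers; best now C (z=4)
Winner: C at z=4

Answer: 4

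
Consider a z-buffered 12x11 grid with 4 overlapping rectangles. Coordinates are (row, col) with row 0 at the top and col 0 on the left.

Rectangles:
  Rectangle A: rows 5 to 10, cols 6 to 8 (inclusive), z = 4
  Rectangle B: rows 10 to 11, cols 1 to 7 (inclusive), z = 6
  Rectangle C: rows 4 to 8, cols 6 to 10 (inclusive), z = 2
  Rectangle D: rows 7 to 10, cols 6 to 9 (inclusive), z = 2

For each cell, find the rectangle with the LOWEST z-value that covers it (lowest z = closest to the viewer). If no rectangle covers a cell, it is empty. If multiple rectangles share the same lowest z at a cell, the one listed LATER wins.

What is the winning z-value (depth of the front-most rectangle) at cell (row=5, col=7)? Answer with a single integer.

Answer: 2

Derivation:
Check cell (5,7):
  A: rows 5-10 cols 6-8 z=4 -> covers; best now A (z=4)
  B: rows 10-11 cols 1-7 -> outside (row miss)
  C: rows 4-8 cols 6-10 z=2 -> covers; best now C (z=2)
  D: rows 7-10 cols 6-9 -> outside (row miss)
Winner: C at z=2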